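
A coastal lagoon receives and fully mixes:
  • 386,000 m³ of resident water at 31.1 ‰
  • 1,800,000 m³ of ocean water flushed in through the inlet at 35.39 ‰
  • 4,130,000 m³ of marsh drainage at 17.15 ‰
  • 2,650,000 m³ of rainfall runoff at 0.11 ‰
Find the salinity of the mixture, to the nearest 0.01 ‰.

Total salt / total volume:
salt = 386,000×31.1 + 1,800,000×35.39 + 4,130,000×17.15 + 2,650,000×0.11 = 12,004,600 + 63,702,000 + 70,829,500 + 291,500 = 146,827,600
volume = 386,000 + 1,800,000 + 4,130,000 + 2,650,000 = 8,966,000 m³
S = 146,827,600 / 8,966,000 = 16.376 ‰

16.38 ‰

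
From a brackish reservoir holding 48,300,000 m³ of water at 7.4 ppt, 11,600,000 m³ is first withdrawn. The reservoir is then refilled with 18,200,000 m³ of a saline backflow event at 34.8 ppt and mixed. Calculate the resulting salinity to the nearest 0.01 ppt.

16.48 ppt

Remaining after removal: 36,700,000 m³ at 7.4 ppt (salt = 271,580,000)
After addition: salt = 271,580,000 + 18,200,000×34.8 = 904,940,000; volume = 54,900,000 m³
S = 904,940,000 / 54,900,000 = 16.4834 ppt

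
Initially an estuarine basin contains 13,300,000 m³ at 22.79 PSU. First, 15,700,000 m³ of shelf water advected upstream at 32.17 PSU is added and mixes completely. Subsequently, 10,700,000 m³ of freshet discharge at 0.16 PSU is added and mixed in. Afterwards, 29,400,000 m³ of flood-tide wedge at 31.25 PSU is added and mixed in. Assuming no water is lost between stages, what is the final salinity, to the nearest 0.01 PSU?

25.02 PSU

By conservation of dissolved salt,
Initial salt = 13,300,000×22.79 = 303,107,000
After stage 1: salt = 303,107,000 + 15,700,000×32.17 = 808,176,000; volume = 29,000,000 m³; S = 27.868 PSU
After stage 2: salt = 808,176,000 + 10,700,000×0.16 = 809,888,000; volume = 39,700,000 m³; S = 20.4 PSU
After stage 3: salt = 809,888,000 + 29,400,000×31.25 = 1,728,638,000; volume = 69,100,000 m³
S = 1,728,638,000 / 69,100,000 = 25.0165 PSU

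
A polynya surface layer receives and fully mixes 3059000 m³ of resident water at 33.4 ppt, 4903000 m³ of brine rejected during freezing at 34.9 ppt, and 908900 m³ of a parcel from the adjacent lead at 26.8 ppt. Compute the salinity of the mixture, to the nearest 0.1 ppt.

Conserving salt mass:
salt = 3,059,000×33.4 + 4,903,000×34.9 + 908,900×26.8 = 102,170,600 + 171,114,700 + 24,358,520 = 297,643,820
volume = 3,059,000 + 4,903,000 + 908,900 = 8,870,900 m³
S = 297,643,820 / 8,870,900 = 33.553 ppt

33.6 ppt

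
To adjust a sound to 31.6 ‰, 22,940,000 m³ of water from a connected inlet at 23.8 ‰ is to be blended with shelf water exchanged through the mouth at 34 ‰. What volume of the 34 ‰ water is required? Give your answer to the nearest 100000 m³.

Salt balance: 22,940,000×23.8 + V×34 = (22,940,000+V)×31.6
545,972,000 + 34V = 724,904,000 + 31.6V
178,932,000 = 2.4V
V = 74,555,000 m³

74600000 m³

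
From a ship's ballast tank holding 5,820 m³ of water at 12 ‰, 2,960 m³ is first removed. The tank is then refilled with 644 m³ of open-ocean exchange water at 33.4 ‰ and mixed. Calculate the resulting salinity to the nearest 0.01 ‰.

Remaining after removal: 2,860 m³ at 12 ‰ (salt = 34,320)
After addition: salt = 34,320 + 644×33.4 = 55,829.6; volume = 3,504 m³
S = 55,829.6 / 3,504 = 15.9331 ‰

15.93 ‰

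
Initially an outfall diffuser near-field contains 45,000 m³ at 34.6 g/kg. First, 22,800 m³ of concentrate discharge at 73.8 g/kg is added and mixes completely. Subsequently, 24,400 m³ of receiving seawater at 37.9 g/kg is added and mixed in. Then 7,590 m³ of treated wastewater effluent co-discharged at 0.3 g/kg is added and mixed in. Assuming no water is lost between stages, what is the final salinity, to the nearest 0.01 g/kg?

Salt balance:
Initial salt = 45,000×34.6 = 1,557,000
After stage 1: salt = 1,557,000 + 22,800×73.8 = 3,239,640; volume = 67,800 m³; S = 47.782 g/kg
After stage 2: salt = 3,239,640 + 24,400×37.9 = 4,164,400; volume = 92,200 m³; S = 45.167 g/kg
After stage 3: salt = 4,164,400 + 7,590×0.3 = 4,166,677; volume = 99,790 m³
S = 4,166,677 / 99,790 = 41.7545 g/kg

41.75 g/kg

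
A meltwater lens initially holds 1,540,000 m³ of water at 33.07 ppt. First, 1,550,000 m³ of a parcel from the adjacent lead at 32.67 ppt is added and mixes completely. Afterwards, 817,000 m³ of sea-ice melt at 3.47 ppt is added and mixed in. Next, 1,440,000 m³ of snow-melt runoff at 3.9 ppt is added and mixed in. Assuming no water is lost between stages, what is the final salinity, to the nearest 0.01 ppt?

Mass of salt is conserved:
Initial salt = 1,540,000×33.07 = 50,927,800
After stage 1: salt = 50,927,800 + 1,550,000×32.67 = 101,566,300; volume = 3,090,000 m³; S = 32.869 ppt
After stage 2: salt = 101,566,300 + 817,000×3.47 = 104,401,290; volume = 3,907,000 m³; S = 26.722 ppt
After stage 3: salt = 104,401,290 + 1,440,000×3.9 = 110,017,290; volume = 5,347,000 m³
S = 110,017,290 / 5,347,000 = 20.5755 ppt

20.58 ppt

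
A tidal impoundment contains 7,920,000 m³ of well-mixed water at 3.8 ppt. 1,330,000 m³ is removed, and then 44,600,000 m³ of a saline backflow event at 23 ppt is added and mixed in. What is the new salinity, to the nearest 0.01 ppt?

Remaining after removal: 6,590,000 m³ at 3.8 ppt (salt = 25,042,000)
After addition: salt = 25,042,000 + 44,600,000×23 = 1,050,842,000; volume = 51,190,000 m³
S = 1,050,842,000 / 51,190,000 = 20.5283 ppt

20.53 ppt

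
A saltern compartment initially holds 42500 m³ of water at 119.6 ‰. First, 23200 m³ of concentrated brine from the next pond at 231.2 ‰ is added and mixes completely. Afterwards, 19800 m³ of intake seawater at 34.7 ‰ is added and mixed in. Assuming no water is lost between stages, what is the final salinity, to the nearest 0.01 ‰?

130.22 ‰

Weighted by volume,
Initial salt = 42,500×119.6 = 5,083,000
After stage 1: salt = 5,083,000 + 23,200×231.2 = 10,446,840; volume = 65,700 m³; S = 159.008 ‰
After stage 2: salt = 10,446,840 + 19,800×34.7 = 11,133,900; volume = 85,500 m³
S = 11,133,900 / 85,500 = 130.2211 ‰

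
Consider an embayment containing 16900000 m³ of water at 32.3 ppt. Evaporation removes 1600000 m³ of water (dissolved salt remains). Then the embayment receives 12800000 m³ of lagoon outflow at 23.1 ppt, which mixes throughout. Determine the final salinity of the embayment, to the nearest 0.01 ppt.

After evaporation: salt = 16,900,000×32.3 = 545,870,000; volume = 16,900,000 − 1,600,000 = 15,300,000 m³
After mixing: salt = 545,870,000 + 12,800,000×23.1 = 841,550,000; volume = 15,300,000 + 12,800,000 = 28,100,000 m³
S = 841,550,000 / 28,100,000 = 29.9484 ppt

29.95 ppt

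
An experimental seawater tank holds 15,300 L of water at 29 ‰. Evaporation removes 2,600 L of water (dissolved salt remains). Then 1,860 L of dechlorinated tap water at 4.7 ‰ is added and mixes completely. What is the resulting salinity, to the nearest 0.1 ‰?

After evaporation: salt = 15,300×29 = 443,700; volume = 15,300 − 2,600 = 12,700 L
After mixing: salt = 443,700 + 1,860×4.7 = 452,442; volume = 12,700 + 1,860 = 14,560 L
S = 452,442 / 14,560 = 31.0743 ‰

31.1 ‰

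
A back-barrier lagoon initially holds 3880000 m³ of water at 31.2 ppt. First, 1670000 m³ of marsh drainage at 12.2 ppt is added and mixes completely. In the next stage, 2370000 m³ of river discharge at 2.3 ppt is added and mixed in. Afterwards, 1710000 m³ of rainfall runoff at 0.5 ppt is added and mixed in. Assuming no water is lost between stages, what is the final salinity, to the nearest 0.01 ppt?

15.34 ppt

Mass of salt is conserved:
Initial salt = 3,880,000×31.2 = 121,056,000
After stage 1: salt = 121,056,000 + 1,670,000×12.2 = 141,430,000; volume = 5,550,000 m³; S = 25.483 ppt
After stage 2: salt = 141,430,000 + 2,370,000×2.3 = 146,881,000; volume = 7,920,000 m³; S = 18.546 ppt
After stage 3: salt = 146,881,000 + 1,710,000×0.5 = 147,736,000; volume = 9,630,000 m³
S = 147,736,000 / 9,630,000 = 15.3412 ppt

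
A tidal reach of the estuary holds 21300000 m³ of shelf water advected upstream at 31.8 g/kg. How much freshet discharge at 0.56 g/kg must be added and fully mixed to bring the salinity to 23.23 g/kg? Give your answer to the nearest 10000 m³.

8050000 m³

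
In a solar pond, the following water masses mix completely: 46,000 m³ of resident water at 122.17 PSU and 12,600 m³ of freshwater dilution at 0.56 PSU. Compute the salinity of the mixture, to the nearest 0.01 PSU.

Salt balance:
salt = 46,000×122.17 + 12,600×0.56 = 5,619,820 + 7,056 = 5,626,876
volume = 46,000 + 12,600 = 58,600 m³
S = 5,626,876 / 58,600 = 96.0218 PSU

96.02 PSU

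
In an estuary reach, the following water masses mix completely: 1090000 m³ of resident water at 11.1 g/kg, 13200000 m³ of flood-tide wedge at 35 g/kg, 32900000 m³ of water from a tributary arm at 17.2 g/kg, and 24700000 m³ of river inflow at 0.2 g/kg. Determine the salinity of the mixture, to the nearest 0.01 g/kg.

Weighted by volume,
salt = 1,090,000×11.1 + 13,200,000×35 + 32,900,000×17.2 + 24,700,000×0.2 = 12,099,000 + 462,000,000 + 565,880,000 + 4,940,000 = 1,044,919,000
volume = 1,090,000 + 13,200,000 + 32,900,000 + 24,700,000 = 71,890,000 m³
S = 1,044,919,000 / 71,890,000 = 14.535 g/kg

14.53 g/kg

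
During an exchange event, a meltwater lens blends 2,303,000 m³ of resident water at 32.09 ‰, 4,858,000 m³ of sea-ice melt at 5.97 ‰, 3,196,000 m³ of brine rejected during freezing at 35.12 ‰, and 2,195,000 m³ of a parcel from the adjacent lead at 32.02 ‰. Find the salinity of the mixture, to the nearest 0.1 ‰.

Salt balance:
salt = 2,303,000×32.09 + 4,858,000×5.97 + 3,196,000×35.12 + 2,195,000×32.02 = 73,903,270 + 29,002,260 + 112,243,520 + 70,283,900 = 285,432,950
volume = 2,303,000 + 4,858,000 + 3,196,000 + 2,195,000 = 12,552,000 m³
S = 285,432,950 / 12,552,000 = 22.74 ‰

22.7 ‰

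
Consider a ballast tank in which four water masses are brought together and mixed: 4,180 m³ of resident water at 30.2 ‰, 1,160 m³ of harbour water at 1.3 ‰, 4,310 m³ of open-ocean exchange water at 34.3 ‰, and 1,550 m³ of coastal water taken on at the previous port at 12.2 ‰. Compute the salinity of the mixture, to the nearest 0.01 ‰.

26.29 ‰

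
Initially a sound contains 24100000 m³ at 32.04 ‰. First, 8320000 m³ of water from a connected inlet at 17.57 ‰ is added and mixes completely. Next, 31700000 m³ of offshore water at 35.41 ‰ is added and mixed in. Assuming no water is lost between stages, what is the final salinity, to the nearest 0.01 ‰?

31.83 ‰

Conserving salt mass:
Initial salt = 24,100,000×32.04 = 772,164,000
After stage 1: salt = 772,164,000 + 8,320,000×17.57 = 918,346,400; volume = 32,420,000 m³; S = 28.327 ‰
After stage 2: salt = 918,346,400 + 31,700,000×35.41 = 2,040,843,400; volume = 64,120,000 m³
S = 2,040,843,400 / 64,120,000 = 31.8285 ‰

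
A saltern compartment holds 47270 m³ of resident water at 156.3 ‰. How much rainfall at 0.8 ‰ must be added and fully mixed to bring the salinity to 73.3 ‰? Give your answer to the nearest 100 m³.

Salt balance: 47,270×156.3 + V×0.8 = (47,270+V)×73.3
7,388,301 + 0.8V = 3,464,891 + 73.3V
3,923,410 = 72.5V
V = 54,116 m³

54100 m³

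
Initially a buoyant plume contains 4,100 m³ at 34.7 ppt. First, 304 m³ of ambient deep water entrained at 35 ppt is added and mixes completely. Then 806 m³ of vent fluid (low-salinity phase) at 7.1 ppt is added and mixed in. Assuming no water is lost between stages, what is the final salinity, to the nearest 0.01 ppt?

30.45 ppt

Mass of salt is conserved:
Initial salt = 4,100×34.7 = 142,270
After stage 1: salt = 142,270 + 304×35 = 152,910; volume = 4,404 m³; S = 34.721 ppt
After stage 2: salt = 152,910 + 806×7.1 = 158,632.6; volume = 5,210 m³
S = 158,632.6 / 5,210 = 30.4477 ppt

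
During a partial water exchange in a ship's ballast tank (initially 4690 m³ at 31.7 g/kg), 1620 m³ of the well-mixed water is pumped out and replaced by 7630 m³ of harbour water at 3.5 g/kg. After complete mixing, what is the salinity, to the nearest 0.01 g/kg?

Remaining after removal: 3,070 m³ at 31.7 g/kg (salt = 97,319)
After addition: salt = 97,319 + 7,630×3.5 = 124,024; volume = 10,700 m³
S = 124,024 / 10,700 = 11.591 g/kg

11.59 g/kg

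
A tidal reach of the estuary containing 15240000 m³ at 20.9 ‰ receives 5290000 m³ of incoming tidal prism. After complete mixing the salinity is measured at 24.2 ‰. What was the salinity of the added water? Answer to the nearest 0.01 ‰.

33.71 ‰

Salt balance: 15,240,000×20.9 + 5,290,000×S = 20,530,000×24.2
318,516,000 + 5,290,000·S = 496,826,000
S = (496,826,000 − 318,516,000) / 5,290,000 = 33.707 ‰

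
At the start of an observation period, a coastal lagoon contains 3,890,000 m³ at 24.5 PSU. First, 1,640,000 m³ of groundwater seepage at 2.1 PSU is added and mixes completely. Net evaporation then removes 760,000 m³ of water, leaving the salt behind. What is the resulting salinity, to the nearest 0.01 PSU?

20.70 PSU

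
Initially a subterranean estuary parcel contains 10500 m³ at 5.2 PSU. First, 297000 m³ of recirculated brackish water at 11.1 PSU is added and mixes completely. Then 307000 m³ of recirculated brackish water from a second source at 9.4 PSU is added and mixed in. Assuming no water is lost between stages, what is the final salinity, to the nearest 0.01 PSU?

10.15 PSU

Weighted by volume,
Initial salt = 10,500×5.2 = 54,600
After stage 1: salt = 54,600 + 297,000×11.1 = 3,351,300; volume = 307,500 m³; S = 10.899 PSU
After stage 2: salt = 3,351,300 + 307,000×9.4 = 6,237,100; volume = 614,500 m³
S = 6,237,100 / 614,500 = 10.1499 PSU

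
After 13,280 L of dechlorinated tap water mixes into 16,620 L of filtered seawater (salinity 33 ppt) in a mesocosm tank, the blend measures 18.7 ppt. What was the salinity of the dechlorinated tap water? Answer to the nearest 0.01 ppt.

Salt balance: 16,620×33 + 13,280×S = 29,900×18.7
548,460 + 13,280·S = 559,130
S = (559,130 − 548,460) / 13,280 = 0.8035 ppt

0.80 ppt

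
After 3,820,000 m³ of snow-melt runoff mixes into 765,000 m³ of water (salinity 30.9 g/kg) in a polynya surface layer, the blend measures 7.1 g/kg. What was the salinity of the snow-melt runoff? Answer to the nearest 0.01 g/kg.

2.33 g/kg

Salt balance: 765,000×30.9 + 3,820,000×S = 4,585,000×7.1
23,638,500 + 3,820,000·S = 32,553,500
S = (32,553,500 − 23,638,500) / 3,820,000 = 2.3338 g/kg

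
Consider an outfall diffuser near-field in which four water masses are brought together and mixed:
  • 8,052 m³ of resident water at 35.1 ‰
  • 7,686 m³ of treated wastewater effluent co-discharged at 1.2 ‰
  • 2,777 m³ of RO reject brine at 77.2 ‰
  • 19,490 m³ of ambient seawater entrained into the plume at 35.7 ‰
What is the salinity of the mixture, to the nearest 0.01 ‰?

Weighted by volume,
salt = 8,052×35.1 + 7,686×1.2 + 2,777×77.2 + 19,490×35.7 = 282,625.2 + 9,223.2 + 214,384.4 + 695,793 = 1,202,025.8
volume = 8,052 + 7,686 + 2,777 + 19,490 = 38,005 m³
S = 1,202,025.8 / 38,005 = 31.6281 ‰

31.63 ‰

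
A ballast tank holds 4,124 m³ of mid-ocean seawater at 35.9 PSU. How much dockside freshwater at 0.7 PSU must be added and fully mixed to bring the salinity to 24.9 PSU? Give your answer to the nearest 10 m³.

1870 m³

Salt balance: 4,124×35.9 + V×0.7 = (4,124+V)×24.9
148,051.6 + 0.7V = 102,687.6 + 24.9V
45,364 = 24.2V
V = 1,874.55 m³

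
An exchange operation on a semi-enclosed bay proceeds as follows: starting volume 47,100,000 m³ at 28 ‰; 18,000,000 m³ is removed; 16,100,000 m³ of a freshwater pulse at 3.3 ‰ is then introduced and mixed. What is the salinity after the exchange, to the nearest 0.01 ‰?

19.20 ‰

Remaining after removal: 29,100,000 m³ at 28 ‰ (salt = 814,800,000)
After addition: salt = 814,800,000 + 16,100,000×3.3 = 867,930,000; volume = 45,200,000 m³
S = 867,930,000 / 45,200,000 = 19.202 ‰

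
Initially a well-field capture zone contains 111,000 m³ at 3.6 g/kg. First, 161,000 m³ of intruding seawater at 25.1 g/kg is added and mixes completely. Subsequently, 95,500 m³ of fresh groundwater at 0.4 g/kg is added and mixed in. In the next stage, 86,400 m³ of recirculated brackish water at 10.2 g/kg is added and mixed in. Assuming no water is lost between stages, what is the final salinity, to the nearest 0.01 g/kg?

11.81 g/kg

Conserving salt mass:
Initial salt = 111,000×3.6 = 399,600
After stage 1: salt = 399,600 + 161,000×25.1 = 4,440,700; volume = 272,000 m³; S = 16.326 g/kg
After stage 2: salt = 4,440,700 + 95,500×0.4 = 4,478,900; volume = 367,500 m³; S = 12.187 g/kg
After stage 3: salt = 4,478,900 + 86,400×10.2 = 5,360,180; volume = 453,900 m³
S = 5,360,180 / 453,900 = 11.8092 g/kg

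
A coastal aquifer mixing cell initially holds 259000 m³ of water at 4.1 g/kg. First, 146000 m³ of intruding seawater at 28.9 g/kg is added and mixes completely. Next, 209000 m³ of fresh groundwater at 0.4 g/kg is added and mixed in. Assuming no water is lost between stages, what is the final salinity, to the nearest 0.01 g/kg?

Conserving salt mass:
Initial salt = 259,000×4.1 = 1,061,900
After stage 1: salt = 1,061,900 + 146,000×28.9 = 5,281,300; volume = 405,000 m³; S = 13.04 g/kg
After stage 2: salt = 5,281,300 + 209,000×0.4 = 5,364,900; volume = 614,000 m³
S = 5,364,900 / 614,000 = 8.7376 g/kg

8.74 g/kg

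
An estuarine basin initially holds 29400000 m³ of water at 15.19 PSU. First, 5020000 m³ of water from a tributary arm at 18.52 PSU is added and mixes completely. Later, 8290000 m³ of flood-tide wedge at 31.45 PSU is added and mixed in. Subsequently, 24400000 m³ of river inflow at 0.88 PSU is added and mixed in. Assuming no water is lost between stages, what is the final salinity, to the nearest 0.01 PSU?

12.24 PSU

Conserving salt mass:
Initial salt = 29,400,000×15.19 = 446,586,000
After stage 1: salt = 446,586,000 + 5,020,000×18.52 = 539,556,400; volume = 34,420,000 m³; S = 15.676 PSU
After stage 2: salt = 539,556,400 + 8,290,000×31.45 = 800,276,900; volume = 42,710,000 m³; S = 18.737 PSU
After stage 3: salt = 800,276,900 + 24,400,000×0.88 = 821,748,900; volume = 67,110,000 m³
S = 821,748,900 / 67,110,000 = 12.2448 PSU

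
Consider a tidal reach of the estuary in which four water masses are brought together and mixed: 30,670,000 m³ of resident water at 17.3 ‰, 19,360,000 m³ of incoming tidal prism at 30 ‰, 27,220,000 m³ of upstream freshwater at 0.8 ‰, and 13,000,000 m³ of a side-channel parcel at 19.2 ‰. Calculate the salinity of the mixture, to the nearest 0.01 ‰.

Mass of salt is conserved:
salt = 30,670,000×17.3 + 19,360,000×30 + 27,220,000×0.8 + 13,000,000×19.2 = 530,591,000 + 580,800,000 + 21,776,000 + 249,600,000 = 1,382,767,000
volume = 30,670,000 + 19,360,000 + 27,220,000 + 13,000,000 = 90,250,000 m³
S = 1,382,767,000 / 90,250,000 = 15.3215 ‰

15.32 ‰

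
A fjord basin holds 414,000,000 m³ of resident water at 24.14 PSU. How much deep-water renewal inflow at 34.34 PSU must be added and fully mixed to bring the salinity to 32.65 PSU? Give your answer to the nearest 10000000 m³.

2080000000 m³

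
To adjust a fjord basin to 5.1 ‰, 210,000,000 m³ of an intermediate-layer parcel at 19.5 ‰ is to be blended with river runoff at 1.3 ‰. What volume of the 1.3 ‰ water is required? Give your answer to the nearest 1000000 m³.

796000000 m³

Salt balance: 210,000,000×19.5 + V×1.3 = (210,000,000+V)×5.1
4,095,000,000 + 1.3V = 1,071,000,000 + 5.1V
3,024,000,000 = 3.8V
V = 795,789,473.68 m³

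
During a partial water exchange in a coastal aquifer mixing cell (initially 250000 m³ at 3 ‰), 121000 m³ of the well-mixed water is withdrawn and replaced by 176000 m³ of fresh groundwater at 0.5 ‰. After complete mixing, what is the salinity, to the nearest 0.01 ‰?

Remaining after removal: 129,000 m³ at 3 ‰ (salt = 387,000)
After addition: salt = 387,000 + 176,000×0.5 = 475,000; volume = 305,000 m³
S = 475,000 / 305,000 = 1.5574 ‰

1.56 ‰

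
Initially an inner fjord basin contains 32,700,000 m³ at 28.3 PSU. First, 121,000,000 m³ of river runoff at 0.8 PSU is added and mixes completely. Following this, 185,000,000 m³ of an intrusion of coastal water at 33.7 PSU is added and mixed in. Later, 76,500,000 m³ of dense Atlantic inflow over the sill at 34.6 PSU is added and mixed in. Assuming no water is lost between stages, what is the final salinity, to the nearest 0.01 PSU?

Total salt / total volume:
Initial salt = 32,700,000×28.3 = 925,410,000
After stage 1: salt = 925,410,000 + 121,000,000×0.8 = 1,022,210,000; volume = 153,700,000 m³; S = 6.651 PSU
After stage 2: salt = 1,022,210,000 + 185,000,000×33.7 = 7,256,710,000; volume = 338,700,000 m³; S = 21.425 PSU
After stage 3: salt = 7,256,710,000 + 76,500,000×34.6 = 9,903,610,000; volume = 415,200,000 m³
S = 9,903,610,000 / 415,200,000 = 23.8526 PSU

23.85 PSU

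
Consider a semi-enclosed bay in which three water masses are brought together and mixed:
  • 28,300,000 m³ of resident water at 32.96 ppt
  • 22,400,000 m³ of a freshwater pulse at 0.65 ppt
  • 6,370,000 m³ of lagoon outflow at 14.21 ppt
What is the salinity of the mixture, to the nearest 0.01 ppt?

Mass of salt is conserved:
salt = 28,300,000×32.96 + 22,400,000×0.65 + 6,370,000×14.21 = 932,768,000 + 14,560,000 + 90,517,700 = 1,037,845,700
volume = 28,300,000 + 22,400,000 + 6,370,000 = 57,070,000 m³
S = 1,037,845,700 / 57,070,000 = 18.1855 ppt

18.19 ppt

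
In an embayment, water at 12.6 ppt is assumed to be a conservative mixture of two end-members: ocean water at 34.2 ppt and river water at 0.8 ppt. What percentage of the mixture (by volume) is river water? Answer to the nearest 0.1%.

Let f be the freshwater fraction. Salt balance per unit volume:
f×0.8 + (1−f)×34.2 = 12.6
f = (34.2 − 12.6) / (34.2 − 0.8) = 21.6/33.4 = 0.6467

64.7%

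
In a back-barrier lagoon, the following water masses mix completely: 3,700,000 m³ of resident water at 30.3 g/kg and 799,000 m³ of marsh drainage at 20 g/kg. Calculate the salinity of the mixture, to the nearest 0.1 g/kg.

By conservation of dissolved salt,
salt = 3,700,000×30.3 + 799,000×20 = 112,110,000 + 15,980,000 = 128,090,000
volume = 3,700,000 + 799,000 = 4,499,000 m³
S = 128,090,000 / 4,499,000 = 28.471 g/kg

28.5 g/kg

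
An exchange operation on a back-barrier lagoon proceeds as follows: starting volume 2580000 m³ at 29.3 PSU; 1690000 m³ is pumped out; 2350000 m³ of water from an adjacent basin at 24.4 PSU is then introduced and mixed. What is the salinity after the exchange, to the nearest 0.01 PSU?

Remaining after removal: 890,000 m³ at 29.3 PSU (salt = 26,077,000)
After addition: salt = 26,077,000 + 2,350,000×24.4 = 83,417,000; volume = 3,240,000 m³
S = 83,417,000 / 3,240,000 = 25.746 PSU

25.75 PSU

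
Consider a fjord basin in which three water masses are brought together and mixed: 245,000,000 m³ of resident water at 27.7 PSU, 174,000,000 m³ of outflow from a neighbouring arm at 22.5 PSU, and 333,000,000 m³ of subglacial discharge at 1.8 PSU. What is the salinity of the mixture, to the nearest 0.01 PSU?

Conserving salt mass:
salt = 245,000,000×27.7 + 174,000,000×22.5 + 333,000,000×1.8 = 6,786,500,000 + 3,915,000,000 + 599,400,000 = 11,300,900,000
volume = 245,000,000 + 174,000,000 + 333,000,000 = 752,000,000 m³
S = 11,300,900,000 / 752,000,000 = 15.0278 PSU

15.03 PSU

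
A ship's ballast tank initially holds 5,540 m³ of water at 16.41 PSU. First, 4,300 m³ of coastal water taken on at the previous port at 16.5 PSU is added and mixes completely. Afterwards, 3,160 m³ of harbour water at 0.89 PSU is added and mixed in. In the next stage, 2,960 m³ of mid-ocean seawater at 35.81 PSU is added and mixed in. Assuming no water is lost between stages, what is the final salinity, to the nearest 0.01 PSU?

Mass of salt is conserved:
Initial salt = 5,540×16.41 = 90,911.4
After stage 1: salt = 90,911.4 + 4,300×16.5 = 161,861.4; volume = 9,840 m³; S = 16.449 PSU
After stage 2: salt = 161,861.4 + 3,160×0.89 = 164,673.8; volume = 13,000 m³; S = 12.667 PSU
After stage 3: salt = 164,673.8 + 2,960×35.81 = 270,671.4; volume = 15,960 m³
S = 270,671.4 / 15,960 = 16.9594 PSU

16.96 PSU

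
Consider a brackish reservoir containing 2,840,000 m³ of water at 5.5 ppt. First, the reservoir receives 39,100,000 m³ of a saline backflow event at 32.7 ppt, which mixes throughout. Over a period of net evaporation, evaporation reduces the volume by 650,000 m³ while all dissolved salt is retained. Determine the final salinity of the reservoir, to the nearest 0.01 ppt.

After mixing: salt = 2,840,000×5.5 + 39,100,000×32.7 = 1,294,190,000; volume = 41,940,000 m³
After evaporation: salt unchanged = 1,294,190,000; volume = 41,940,000 − 650,000 = 41,290,000 m³
S = 1,294,190,000 / 41,290,000 = 31.3439 ppt

31.34 ppt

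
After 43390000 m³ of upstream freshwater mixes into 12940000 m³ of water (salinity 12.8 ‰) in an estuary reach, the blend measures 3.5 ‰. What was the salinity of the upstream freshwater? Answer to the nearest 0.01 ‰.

0.73 ‰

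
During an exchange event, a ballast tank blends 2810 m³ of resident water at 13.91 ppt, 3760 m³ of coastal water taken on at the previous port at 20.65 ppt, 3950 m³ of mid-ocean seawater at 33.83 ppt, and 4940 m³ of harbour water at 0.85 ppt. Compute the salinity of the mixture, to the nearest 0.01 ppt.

Conserving salt mass:
salt = 2,810×13.91 + 3,760×20.65 + 3,950×33.83 + 4,940×0.85 = 39,087.1 + 77,644 + 133,628.5 + 4,199 = 254,558.6
volume = 2,810 + 3,760 + 3,950 + 4,940 = 15,460 m³
S = 254,558.6 / 15,460 = 16.4656 ppt

16.47 ppt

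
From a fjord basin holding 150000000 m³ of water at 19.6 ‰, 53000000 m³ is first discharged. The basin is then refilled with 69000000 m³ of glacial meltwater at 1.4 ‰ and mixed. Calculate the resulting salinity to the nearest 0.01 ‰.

12.03 ‰

Remaining after removal: 97,000,000 m³ at 19.6 ‰ (salt = 1,901,200,000)
After addition: salt = 1,901,200,000 + 69,000,000×1.4 = 1,997,800,000; volume = 166,000,000 m³
S = 1,997,800,000 / 166,000,000 = 12.0349 ‰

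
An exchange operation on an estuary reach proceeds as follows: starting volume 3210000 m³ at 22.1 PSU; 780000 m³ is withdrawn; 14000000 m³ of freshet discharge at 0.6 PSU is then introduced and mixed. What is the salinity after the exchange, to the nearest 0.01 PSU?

3.78 PSU

Remaining after removal: 2,430,000 m³ at 22.1 PSU (salt = 53,703,000)
After addition: salt = 53,703,000 + 14,000,000×0.6 = 62,103,000; volume = 16,430,000 m³
S = 62,103,000 / 16,430,000 = 3.7799 PSU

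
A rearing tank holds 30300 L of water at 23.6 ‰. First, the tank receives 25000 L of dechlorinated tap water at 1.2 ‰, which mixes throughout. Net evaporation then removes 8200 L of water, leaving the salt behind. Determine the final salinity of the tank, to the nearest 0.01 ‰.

After mixing: salt = 30,300×23.6 + 25,000×1.2 = 745,080; volume = 55,300 L
After evaporation: salt unchanged = 745,080; volume = 55,300 − 8,200 = 47,100 L
S = 745,080 / 47,100 = 15.8191 ‰

15.82 ‰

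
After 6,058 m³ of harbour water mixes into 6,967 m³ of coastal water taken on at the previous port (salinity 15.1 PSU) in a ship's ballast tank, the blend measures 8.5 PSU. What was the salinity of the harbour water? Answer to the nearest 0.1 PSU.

0.9 PSU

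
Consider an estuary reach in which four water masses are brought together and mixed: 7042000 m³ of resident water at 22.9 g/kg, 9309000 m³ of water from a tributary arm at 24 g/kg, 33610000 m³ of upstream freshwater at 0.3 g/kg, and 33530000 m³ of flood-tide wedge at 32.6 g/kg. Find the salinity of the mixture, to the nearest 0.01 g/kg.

17.82 g/kg

Total salt / total volume:
salt = 7,042,000×22.9 + 9,309,000×24 + 33,610,000×0.3 + 33,530,000×32.6 = 161,261,800 + 223,416,000 + 10,083,000 + 1,093,078,000 = 1,487,838,800
volume = 7,042,000 + 9,309,000 + 33,610,000 + 33,530,000 = 83,491,000 m³
S = 1,487,838,800 / 83,491,000 = 17.8203 g/kg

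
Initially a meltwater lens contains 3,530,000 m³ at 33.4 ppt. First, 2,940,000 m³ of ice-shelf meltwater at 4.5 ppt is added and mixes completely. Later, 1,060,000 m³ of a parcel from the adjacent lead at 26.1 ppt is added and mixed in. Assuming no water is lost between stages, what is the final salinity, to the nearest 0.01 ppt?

Salt balance:
Initial salt = 3,530,000×33.4 = 117,902,000
After stage 1: salt = 117,902,000 + 2,940,000×4.5 = 131,132,000; volume = 6,470,000 m³; S = 20.268 ppt
After stage 2: salt = 131,132,000 + 1,060,000×26.1 = 158,798,000; volume = 7,530,000 m³
S = 158,798,000 / 7,530,000 = 21.0887 ppt

21.09 ppt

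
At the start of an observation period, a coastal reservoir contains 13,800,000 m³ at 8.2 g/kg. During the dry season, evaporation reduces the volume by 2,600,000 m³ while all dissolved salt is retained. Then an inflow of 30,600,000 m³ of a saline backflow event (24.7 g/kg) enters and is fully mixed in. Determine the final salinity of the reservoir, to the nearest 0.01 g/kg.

20.79 g/kg

After evaporation: salt = 13,800,000×8.2 = 113,160,000; volume = 13,800,000 − 2,600,000 = 11,200,000 m³
After mixing: salt = 113,160,000 + 30,600,000×24.7 = 868,980,000; volume = 11,200,000 + 30,600,000 = 41,800,000 m³
S = 868,980,000 / 41,800,000 = 20.789 g/kg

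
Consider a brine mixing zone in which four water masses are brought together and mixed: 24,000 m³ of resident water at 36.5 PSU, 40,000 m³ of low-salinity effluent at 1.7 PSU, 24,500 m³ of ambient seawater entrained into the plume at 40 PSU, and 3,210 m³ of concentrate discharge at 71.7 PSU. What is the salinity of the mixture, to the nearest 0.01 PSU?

23.49 PSU

Conserving salt mass:
salt = 24,000×36.5 + 40,000×1.7 + 24,500×40 + 3,210×71.7 = 876,000 + 68,000 + 980,000 + 230,157 = 2,154,157
volume = 24,000 + 40,000 + 24,500 + 3,210 = 91,710 m³
S = 2,154,157 / 91,710 = 23.4888 PSU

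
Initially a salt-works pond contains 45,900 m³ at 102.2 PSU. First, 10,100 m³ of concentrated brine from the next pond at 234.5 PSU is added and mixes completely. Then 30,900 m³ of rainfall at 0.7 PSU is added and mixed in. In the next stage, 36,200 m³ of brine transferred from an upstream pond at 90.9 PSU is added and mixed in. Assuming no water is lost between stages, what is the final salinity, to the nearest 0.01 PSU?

Weighted by volume,
Initial salt = 45,900×102.2 = 4,690,980
After stage 1: salt = 4,690,980 + 10,100×234.5 = 7,059,430; volume = 56,000 m³; S = 126.061 PSU
After stage 2: salt = 7,059,430 + 30,900×0.7 = 7,081,060; volume = 86,900 m³; S = 81.485 PSU
After stage 3: salt = 7,081,060 + 36,200×90.9 = 10,371,640; volume = 123,100 m³
S = 10,371,640 / 123,100 = 84.2538 PSU

84.25 PSU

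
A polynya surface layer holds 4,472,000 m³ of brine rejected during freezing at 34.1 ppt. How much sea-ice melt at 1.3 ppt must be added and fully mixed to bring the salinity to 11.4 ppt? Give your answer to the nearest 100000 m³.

10100000 m³

Salt balance: 4,472,000×34.1 + V×1.3 = (4,472,000+V)×11.4
152,495,200 + 1.3V = 50,980,800 + 11.4V
101,514,400 = 10.1V
V = 10,050,930.69 m³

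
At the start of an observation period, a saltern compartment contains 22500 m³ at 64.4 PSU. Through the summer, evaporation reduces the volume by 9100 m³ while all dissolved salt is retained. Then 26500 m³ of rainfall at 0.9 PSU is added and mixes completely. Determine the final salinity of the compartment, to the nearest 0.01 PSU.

36.91 PSU

After evaporation: salt = 22,500×64.4 = 1,449,000; volume = 22,500 − 9,100 = 13,400 m³
After mixing: salt = 1,449,000 + 26,500×0.9 = 1,472,850; volume = 13,400 + 26,500 = 39,900 m³
S = 1,472,850 / 39,900 = 36.9135 PSU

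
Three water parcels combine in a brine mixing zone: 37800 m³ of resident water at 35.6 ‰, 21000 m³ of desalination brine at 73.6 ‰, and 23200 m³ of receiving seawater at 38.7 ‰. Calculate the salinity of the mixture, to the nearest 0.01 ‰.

Total salt / total volume:
salt = 37,800×35.6 + 21,000×73.6 + 23,200×38.7 = 1,345,680 + 1,545,600 + 897,840 = 3,789,120
volume = 37,800 + 21,000 + 23,200 = 82,000 m³
S = 3,789,120 / 82,000 = 46.2088 ‰

46.21 ‰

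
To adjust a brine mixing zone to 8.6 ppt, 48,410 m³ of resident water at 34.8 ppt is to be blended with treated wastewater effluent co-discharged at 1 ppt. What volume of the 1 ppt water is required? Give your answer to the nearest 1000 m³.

Salt balance: 48,410×34.8 + V×1 = (48,410+V)×8.6
1,684,668 + 1V = 416,326 + 8.6V
1,268,342 = 7.6V
V = 166,887.11 m³

167000 m³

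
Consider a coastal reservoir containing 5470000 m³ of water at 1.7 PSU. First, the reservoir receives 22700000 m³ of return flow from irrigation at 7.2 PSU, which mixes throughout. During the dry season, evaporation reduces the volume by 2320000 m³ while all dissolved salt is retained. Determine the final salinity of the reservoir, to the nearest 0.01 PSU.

6.68 PSU

After mixing: salt = 5,470,000×1.7 + 22,700,000×7.2 = 172,739,000; volume = 28,170,000 m³
After evaporation: salt unchanged = 172,739,000; volume = 28,170,000 − 2,320,000 = 25,850,000 m³
S = 172,739,000 / 25,850,000 = 6.6824 PSU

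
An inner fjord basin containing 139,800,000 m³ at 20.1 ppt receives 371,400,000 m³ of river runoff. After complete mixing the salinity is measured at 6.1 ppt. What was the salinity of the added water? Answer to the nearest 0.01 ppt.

Salt balance: 139,800,000×20.1 + 371,400,000×S = 511,200,000×6.1
2,809,980,000 + 371,400,000·S = 3,118,320,000
S = (3,118,320,000 − 2,809,980,000) / 371,400,000 = 0.8302 ppt

0.83 ppt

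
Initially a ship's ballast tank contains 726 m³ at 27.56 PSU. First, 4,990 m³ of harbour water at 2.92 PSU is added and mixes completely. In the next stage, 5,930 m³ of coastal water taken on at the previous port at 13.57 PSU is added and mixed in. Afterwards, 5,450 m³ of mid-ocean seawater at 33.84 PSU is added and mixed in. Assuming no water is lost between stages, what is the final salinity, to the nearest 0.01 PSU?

Conserving salt mass:
Initial salt = 726×27.56 = 20,008.56
After stage 1: salt = 20,008.56 + 4,990×2.92 = 34,579.36; volume = 5,716 m³; S = 6.05 PSU
After stage 2: salt = 34,579.36 + 5,930×13.57 = 115,049.46; volume = 11,646 m³; S = 9.879 PSU
After stage 3: salt = 115,049.46 + 5,450×33.84 = 299,477.46; volume = 17,096 m³
S = 299,477.46 / 17,096 = 17.5174 PSU

17.52 PSU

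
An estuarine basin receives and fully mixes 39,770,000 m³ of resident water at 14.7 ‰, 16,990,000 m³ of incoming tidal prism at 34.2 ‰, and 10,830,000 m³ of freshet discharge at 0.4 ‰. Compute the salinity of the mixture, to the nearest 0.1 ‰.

17.3 ‰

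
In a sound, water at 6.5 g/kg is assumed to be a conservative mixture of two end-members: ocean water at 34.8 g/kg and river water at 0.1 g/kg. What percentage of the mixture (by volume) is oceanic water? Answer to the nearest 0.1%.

18.4%

Let g be the oceanic fraction. Salt balance per unit volume:
g×34.8 + (1−g)×0.1 = 6.5
g = (6.5 − 0.1) / (34.8 − 0.1) = 6.4/34.7 = 0.1844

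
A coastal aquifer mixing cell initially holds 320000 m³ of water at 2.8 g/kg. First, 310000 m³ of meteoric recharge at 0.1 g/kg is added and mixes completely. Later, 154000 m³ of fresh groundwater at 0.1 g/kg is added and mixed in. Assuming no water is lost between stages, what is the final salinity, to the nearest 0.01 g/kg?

1.20 g/kg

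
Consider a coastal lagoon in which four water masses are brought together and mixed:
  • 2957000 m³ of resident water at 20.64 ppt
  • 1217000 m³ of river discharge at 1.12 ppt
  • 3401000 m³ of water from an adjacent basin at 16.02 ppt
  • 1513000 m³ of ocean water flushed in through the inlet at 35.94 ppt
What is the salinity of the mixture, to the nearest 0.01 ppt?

Conserving salt mass:
salt = 2,957,000×20.64 + 1,217,000×1.12 + 3,401,000×16.02 + 1,513,000×35.94 = 61,032,480 + 1,363,040 + 54,484,020 + 54,377,220 = 171,256,760
volume = 2,957,000 + 1,217,000 + 3,401,000 + 1,513,000 = 9,088,000 m³
S = 171,256,760 / 9,088,000 = 18.8443 ppt

18.84 ppt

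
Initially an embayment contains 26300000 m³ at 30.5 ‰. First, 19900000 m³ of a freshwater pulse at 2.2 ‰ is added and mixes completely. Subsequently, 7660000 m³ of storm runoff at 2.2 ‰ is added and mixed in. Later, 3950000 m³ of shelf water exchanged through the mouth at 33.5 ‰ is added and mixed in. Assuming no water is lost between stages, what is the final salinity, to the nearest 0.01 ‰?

Total salt / total volume:
Initial salt = 26,300,000×30.5 = 802,150,000
After stage 1: salt = 802,150,000 + 19,900,000×2.2 = 845,930,000; volume = 46,200,000 m³; S = 18.31 ‰
After stage 2: salt = 845,930,000 + 7,660,000×2.2 = 862,782,000; volume = 53,860,000 m³; S = 16.019 ‰
After stage 3: salt = 862,782,000 + 3,950,000×33.5 = 995,107,000; volume = 57,810,000 m³
S = 995,107,000 / 57,810,000 = 17.2134 ‰

17.21 ‰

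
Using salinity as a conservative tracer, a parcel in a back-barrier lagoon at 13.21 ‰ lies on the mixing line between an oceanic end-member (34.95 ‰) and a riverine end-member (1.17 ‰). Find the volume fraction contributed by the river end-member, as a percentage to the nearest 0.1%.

64.4%

Let f be the freshwater fraction. Salt balance per unit volume:
f×1.17 + (1−f)×34.95 = 13.21
f = (34.95 − 13.21) / (34.95 − 1.17) = 21.74/33.78 = 0.6436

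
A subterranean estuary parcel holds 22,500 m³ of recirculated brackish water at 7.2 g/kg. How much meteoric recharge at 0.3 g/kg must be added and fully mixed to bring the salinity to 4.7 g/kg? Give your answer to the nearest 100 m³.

12800 m³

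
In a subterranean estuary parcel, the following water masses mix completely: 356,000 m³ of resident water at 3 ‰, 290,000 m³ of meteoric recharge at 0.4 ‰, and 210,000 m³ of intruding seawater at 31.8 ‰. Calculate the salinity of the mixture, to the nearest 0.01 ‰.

9.18 ‰

Salt balance:
salt = 356,000×3 + 290,000×0.4 + 210,000×31.8 = 1,068,000 + 116,000 + 6,678,000 = 7,862,000
volume = 356,000 + 290,000 + 210,000 = 856,000 m³
S = 7,862,000 / 856,000 = 9.1846 ‰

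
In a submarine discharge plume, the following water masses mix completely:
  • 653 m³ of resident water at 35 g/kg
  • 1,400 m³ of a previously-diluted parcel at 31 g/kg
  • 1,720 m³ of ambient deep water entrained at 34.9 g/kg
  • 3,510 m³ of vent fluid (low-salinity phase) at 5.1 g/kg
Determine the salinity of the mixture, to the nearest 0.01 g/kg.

19.80 g/kg

Salt balance:
salt = 653×35 + 1,400×31 + 1,720×34.9 + 3,510×5.1 = 22,855 + 43,400 + 60,028 + 17,901 = 144,184
volume = 653 + 1,400 + 1,720 + 3,510 = 7,283 m³
S = 144,184 / 7,283 = 19.7973 g/kg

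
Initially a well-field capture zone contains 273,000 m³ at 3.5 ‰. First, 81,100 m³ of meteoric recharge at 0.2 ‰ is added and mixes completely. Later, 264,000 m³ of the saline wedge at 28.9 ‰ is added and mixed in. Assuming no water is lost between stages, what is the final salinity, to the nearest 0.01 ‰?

Weighted by volume,
Initial salt = 273,000×3.5 = 955,500
After stage 1: salt = 955,500 + 81,100×0.2 = 971,720; volume = 354,100 m³; S = 2.744 ‰
After stage 2: salt = 971,720 + 264,000×28.9 = 8,601,320; volume = 618,100 m³
S = 8,601,320 / 618,100 = 13.9157 ‰

13.92 ‰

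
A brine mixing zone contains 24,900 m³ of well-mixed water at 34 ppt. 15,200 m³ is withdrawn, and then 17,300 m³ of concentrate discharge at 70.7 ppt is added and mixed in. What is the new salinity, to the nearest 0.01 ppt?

57.52 ppt

Remaining after removal: 9,700 m³ at 34 ppt (salt = 329,800)
After addition: salt = 329,800 + 17,300×70.7 = 1,552,910; volume = 27,000 m³
S = 1,552,910 / 27,000 = 57.5152 ppt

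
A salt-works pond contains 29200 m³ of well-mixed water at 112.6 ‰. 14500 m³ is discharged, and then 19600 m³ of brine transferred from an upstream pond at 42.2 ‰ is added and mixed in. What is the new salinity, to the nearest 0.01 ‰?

Remaining after removal: 14,700 m³ at 112.6 ‰ (salt = 1,655,220)
After addition: salt = 1,655,220 + 19,600×42.2 = 2,482,340; volume = 34,300 m³
S = 2,482,340 / 34,300 = 72.3714 ‰

72.37 ‰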